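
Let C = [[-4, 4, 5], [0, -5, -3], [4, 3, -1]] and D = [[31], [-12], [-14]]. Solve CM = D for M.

M = [[-6], [3], [-1]]

Left-multiplying both sides by C⁻¹ gives M = C⁻¹D.
C has determinant -4; C⁻¹ = [[-7/2, -19/4, -13/4], [3, 4, 3], [-5, -7, -5]].
M = C⁻¹D = [[-7/2, -19/4, -13/4], [3, 4, 3], [-5, -7, -5]] · [[31], [-12], [-14]] = [[-6], [3], [-1]].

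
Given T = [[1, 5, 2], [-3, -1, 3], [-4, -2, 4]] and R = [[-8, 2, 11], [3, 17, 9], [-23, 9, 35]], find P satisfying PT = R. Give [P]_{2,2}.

-5

T is on the right of P, so right-multiply by T⁻¹: P = RT⁻¹.
det T = 6; the adjugate gives T⁻¹ = [[1/3, -4, 17/6], [0, 2, -3/2], [1/3, -3, 7/3]].
P = RT⁻¹ = [[-8, 2, 11], [3, 17, 9], [-23, 9, 35]] · [[1/3, -4, 17/6], [0, 2, -3/2], [1/3, -3, 7/3]] = [[1, 3, 0], [4, -5, 4], [4, 5, 3]].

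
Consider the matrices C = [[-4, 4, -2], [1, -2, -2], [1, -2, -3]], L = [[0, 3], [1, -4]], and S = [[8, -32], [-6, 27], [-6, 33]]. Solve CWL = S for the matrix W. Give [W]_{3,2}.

0

W = C⁻¹SL⁻¹ (apply C⁻¹ on the left and L⁻¹ on the right).
det C = -4, so C⁻¹ = [[-1/2, -4, 3], [-1/4, -7/2, 5/2], [0, 1, -1]].
det L = -3; the adjugate gives L⁻¹ = [[4/3, 1], [1/3, 0]].
C⁻¹S = [[2, 7], [4, -4], [0, -6]].
W = (C⁻¹S)L⁻¹ = [[5, 2], [4, 4], [-2, 0]].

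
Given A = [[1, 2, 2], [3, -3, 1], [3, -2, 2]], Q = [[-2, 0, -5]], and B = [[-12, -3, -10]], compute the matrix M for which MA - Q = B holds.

MA = B + Q = [[-14, -3, -15]].
A is on the right of M, so right-multiply by A⁻¹: M = (B + Q)A⁻¹.
det A = -4, so A⁻¹ = [[1, 2, -2], [3/4, 1, -5/4], [-3/4, -2, 9/4]].
M = (B + Q)A⁻¹ = [[-5, -1, -2]].

M = [[-5, -1, -2]]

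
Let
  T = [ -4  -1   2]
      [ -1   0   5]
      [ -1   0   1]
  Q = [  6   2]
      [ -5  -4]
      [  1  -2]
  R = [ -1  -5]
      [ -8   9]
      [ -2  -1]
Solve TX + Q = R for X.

TX = R − Q = [[-7, -7], [-3, 13], [-3, 1]].
Since T multiplies X on the left, X = T⁻¹(R − Q).
det T = 4, so T⁻¹ = [[0, 1/4, -5/4], [-1, -1/2, 9/2], [0, 1/4, -1/4]].
X = T⁻¹(R − Q) = [[3, 2], [-5, 5], [0, 3]].

X = [[3, 2], [-5, 5], [0, 3]]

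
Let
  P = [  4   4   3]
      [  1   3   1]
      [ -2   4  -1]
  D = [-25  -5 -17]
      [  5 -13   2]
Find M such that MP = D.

M = [[-5, 1, 3], [1, -3, -2]]

Since P sits to the right of M, M = DP⁻¹.
det P = -2, so P⁻¹ = [[7/2, -8, 5/2], [1/2, -1, 1/2], [-5, 12, -4]].
M = DP⁻¹ = [[-25, -5, -17], [5, -13, 2]] · [[7/2, -8, 5/2], [1/2, -1, 1/2], [-5, 12, -4]] = [[-5, 1, 3], [1, -3, -2]].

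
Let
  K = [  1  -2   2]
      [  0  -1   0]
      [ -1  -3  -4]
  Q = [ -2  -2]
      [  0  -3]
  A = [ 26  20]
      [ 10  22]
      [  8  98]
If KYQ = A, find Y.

Isolating Y: multiply by K⁻¹ from the left and Q⁻¹ from the right, so Y = K⁻¹AQ⁻¹.
det K = 2, so K⁻¹ = [[2, -7, 1], [0, -1, 0], [-1/2, 5/2, -1/2]].
det Q = 6, so Q⁻¹ = [[-1/2, 1/3], [0, -1/3]].
K⁻¹A = [[-10, -16], [-10, -22], [8, -4]].
Y = (K⁻¹A)Q⁻¹ = [[5, 2], [5, 4], [-4, 4]].

Y = [[5, 2], [5, 4], [-4, 4]]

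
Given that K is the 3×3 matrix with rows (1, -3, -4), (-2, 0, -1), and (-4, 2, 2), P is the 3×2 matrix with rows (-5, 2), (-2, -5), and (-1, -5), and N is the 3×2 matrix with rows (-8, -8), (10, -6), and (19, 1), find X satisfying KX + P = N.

KX = N − P = [[-3, -10], [12, -1], [20, 6]].
Since K multiplies X on the left, X = K⁻¹(N − P).
det K = -6; the adjugate gives K⁻¹ = [[-1/3, 1/3, -1/2], [-4/3, 7/3, -3/2], [2/3, -5/3, 1]].
X = K⁻¹(N − P) = [[-5, 0], [2, 2], [-2, 1]].

X = [[-5, 0], [2, 2], [-2, 1]]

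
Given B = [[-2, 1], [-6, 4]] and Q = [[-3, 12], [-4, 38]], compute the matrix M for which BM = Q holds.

Since B multiplies M on the left, M = B⁻¹Q.
det B = -2, so B⁻¹ = [[-2, 1/2], [-3, 1]].
M = B⁻¹Q = [[-2, 1/2], [-3, 1]] · [[-3, 12], [-4, 38]] = [[4, -5], [5, 2]].

M = [[4, -5], [5, 2]]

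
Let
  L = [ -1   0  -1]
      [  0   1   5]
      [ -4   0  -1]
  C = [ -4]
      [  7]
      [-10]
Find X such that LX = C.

X = [[2], [-3], [2]]

Left-multiplying both sides by L⁻¹ gives X = L⁻¹C.
L has determinant -3; L⁻¹ = [[1/3, 0, -1/3], [20/3, 1, -5/3], [-4/3, 0, 1/3]].
X = L⁻¹C = [[1/3, 0, -1/3], [20/3, 1, -5/3], [-4/3, 0, 1/3]] · [[-4], [7], [-10]] = [[2], [-3], [2]].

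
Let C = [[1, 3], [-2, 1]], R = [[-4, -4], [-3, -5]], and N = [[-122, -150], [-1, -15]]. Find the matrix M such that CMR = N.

M = [[5, -1], [5, 5]]

Left-multiply by C⁻¹ and right-multiply by R⁻¹: M = C⁻¹NR⁻¹.
det C = 7; the adjugate gives C⁻¹ = [[1/7, -3/7], [2/7, 1/7]].
det R = 8, so R⁻¹ = [[-5/8, 1/2], [3/8, -1/2]].
C⁻¹N = [[-17, -15], [-35, -45]].
M = (C⁻¹N)R⁻¹ = [[5, -1], [5, 5]].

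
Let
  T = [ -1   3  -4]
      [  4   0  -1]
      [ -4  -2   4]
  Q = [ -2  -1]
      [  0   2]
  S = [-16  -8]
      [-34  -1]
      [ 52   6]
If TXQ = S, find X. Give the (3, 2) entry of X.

-4

Isolating X: multiply by T⁻¹ from the left and Q⁻¹ from the right, so X = T⁻¹SQ⁻¹.
det T = -2; the adjugate gives T⁻¹ = [[1, 2, 3/2], [6, 10, 17/2], [4, 7, 6]].
Q has determinant -4; Q⁻¹ = [[-1/2, -1/4], [0, 1/2]].
T⁻¹S = [[-6, -1], [6, -7], [10, -3]].
X = (T⁻¹S)Q⁻¹ = [[3, 1], [-3, -5], [-5, -4]].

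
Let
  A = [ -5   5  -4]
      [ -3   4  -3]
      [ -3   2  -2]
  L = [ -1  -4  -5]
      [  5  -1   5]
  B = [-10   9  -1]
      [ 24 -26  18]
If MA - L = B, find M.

M = [[1, -2, 4], [-1, -3, -5]]

MA = B + L = [[-11, 5, -6], [29, -27, 23]].
Since A sits to the right of M, M = (B + L)A⁻¹.
det A = 1; the adjugate gives A⁻¹ = [[-2, 2, 1], [3, -2, -3], [6, -5, -5]].
M = (B + L)A⁻¹ = [[1, -2, 4], [-1, -3, -5]].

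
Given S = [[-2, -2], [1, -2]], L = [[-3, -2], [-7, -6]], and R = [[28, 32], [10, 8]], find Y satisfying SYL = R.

Isolating Y: multiply by S⁻¹ from the left and L⁻¹ from the right, so Y = S⁻¹RL⁻¹.
det S = 6, so S⁻¹ = [[-1/3, 1/3], [-1/6, -1/3]].
det L = 4; the adjugate gives L⁻¹ = [[-3/2, 1/2], [7/4, -3/4]].
S⁻¹R = [[-6, -8], [-8, -8]].
Y = (S⁻¹R)L⁻¹ = [[-5, 3], [-2, 2]].

Y = [[-5, 3], [-2, 2]]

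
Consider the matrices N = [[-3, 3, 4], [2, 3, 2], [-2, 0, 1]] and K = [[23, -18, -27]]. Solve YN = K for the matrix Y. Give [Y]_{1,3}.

-5

Since N sits to the right of Y, Y = KN⁻¹.
det N = -3, so N⁻¹ = [[-1, 1, 2], [2, -5/3, -14/3], [-2, 2, 5]].
Y = KN⁻¹ = [[23, -18, -27]] · [[-1, 1, 2], [2, -5/3, -14/3], [-2, 2, 5]] = [[-5, -1, -5]].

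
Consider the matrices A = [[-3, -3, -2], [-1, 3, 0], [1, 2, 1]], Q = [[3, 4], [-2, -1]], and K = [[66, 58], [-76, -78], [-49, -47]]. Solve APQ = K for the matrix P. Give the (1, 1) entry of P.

4

P = A⁻¹KQ⁻¹ (apply A⁻¹ on the left and Q⁻¹ on the right).
det A = -2; the adjugate gives A⁻¹ = [[-3/2, 1/2, -3], [-1/2, 1/2, -1], [5/2, -3/2, 6]].
det Q = 5; the adjugate gives Q⁻¹ = [[-1/5, -4/5], [2/5, 3/5]].
A⁻¹K = [[10, 15], [-22, -21], [-15, -20]].
P = (A⁻¹K)Q⁻¹ = [[4, 1], [-4, 5], [-5, 0]].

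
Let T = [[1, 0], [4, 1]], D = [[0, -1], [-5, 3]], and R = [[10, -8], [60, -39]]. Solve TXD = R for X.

X = [[2, -2], [-5, -4]]

X = T⁻¹RD⁻¹ (apply T⁻¹ on the left and D⁻¹ on the right).
det T = 1; the adjugate gives T⁻¹ = [[1, 0], [-4, 1]].
D has determinant -5; D⁻¹ = [[-3/5, -1/5], [-1, 0]].
T⁻¹R = [[10, -8], [20, -7]].
X = (T⁻¹R)D⁻¹ = [[2, -2], [-5, -4]].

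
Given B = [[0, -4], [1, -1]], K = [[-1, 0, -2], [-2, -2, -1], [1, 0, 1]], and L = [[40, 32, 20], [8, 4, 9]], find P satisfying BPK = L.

P = [[-4, 2, -2], [-1, 4, -3]]

P = B⁻¹LK⁻¹ (apply B⁻¹ on the left and K⁻¹ on the right).
det B = 4, so B⁻¹ = [[-1/4, 1], [-1/4, 0]].
K has determinant -2; K⁻¹ = [[1, 0, 2], [-1/2, -1/2, -3/2], [-1, 0, -1]].
B⁻¹L = [[-2, -4, 4], [-10, -8, -5]].
P = (B⁻¹L)K⁻¹ = [[-4, 2, -2], [-1, 4, -3]].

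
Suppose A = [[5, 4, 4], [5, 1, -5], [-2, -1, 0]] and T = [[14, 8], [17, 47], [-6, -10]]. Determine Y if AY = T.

Since A multiplies Y on the left, Y = A⁻¹T.
det A = 3, so A⁻¹ = [[-5/3, -4/3, -8], [10/3, 8/3, 15], [-1, -1, -5]].
Y = A⁻¹T = [[-5/3, -4/3, -8], [10/3, 8/3, 15], [-1, -1, -5]] · [[14, 8], [17, 47], [-6, -10]] = [[2, 4], [2, 2], [-1, -5]].

Y = [[2, 4], [2, 2], [-1, -5]]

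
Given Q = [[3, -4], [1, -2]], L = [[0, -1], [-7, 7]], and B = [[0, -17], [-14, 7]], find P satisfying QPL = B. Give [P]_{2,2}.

-3

Isolating P: multiply by Q⁻¹ from the left and L⁻¹ from the right, so P = Q⁻¹BL⁻¹.
det Q = -2, so Q⁻¹ = [[1, -2], [1/2, -3/2]].
det L = -7; the adjugate gives L⁻¹ = [[-1, -1/7], [-1, 0]].
Q⁻¹B = [[28, -31], [21, -19]].
P = (Q⁻¹B)L⁻¹ = [[3, -4], [-2, -3]].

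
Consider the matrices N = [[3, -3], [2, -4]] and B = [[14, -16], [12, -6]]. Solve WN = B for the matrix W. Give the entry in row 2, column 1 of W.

Since N sits to the right of W, W = BN⁻¹.
N has determinant -6; N⁻¹ = [[2/3, -1/2], [1/3, -1/2]].
W = BN⁻¹ = [[14, -16], [12, -6]] · [[2/3, -1/2], [1/3, -1/2]] = [[4, 1], [6, -3]].

6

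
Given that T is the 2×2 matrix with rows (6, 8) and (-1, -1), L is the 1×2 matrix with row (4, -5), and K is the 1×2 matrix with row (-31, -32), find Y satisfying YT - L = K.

Y = [[-5, -3]]

YT = K + L = [[-27, -37]].
T is on the right of Y, so right-multiply by T⁻¹: Y = (K + L)T⁻¹.
det T = 2, so T⁻¹ = [[-1/2, -4], [1/2, 3]].
Y = (K + L)T⁻¹ = [[-5, -3]].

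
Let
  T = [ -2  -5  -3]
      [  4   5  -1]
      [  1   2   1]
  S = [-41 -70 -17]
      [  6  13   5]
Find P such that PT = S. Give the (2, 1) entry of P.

Since T sits to the right of P, P = ST⁻¹.
T has determinant 2; T⁻¹ = [[7/2, -1/2, 10], [-5/2, 1/2, -7], [3/2, -1/2, 5]].
P = ST⁻¹ = [[-41, -70, -17], [6, 13, 5]] · [[7/2, -1/2, 10], [-5/2, 1/2, -7], [3/2, -1/2, 5]] = [[6, -6, -5], [-4, 1, -6]].

-4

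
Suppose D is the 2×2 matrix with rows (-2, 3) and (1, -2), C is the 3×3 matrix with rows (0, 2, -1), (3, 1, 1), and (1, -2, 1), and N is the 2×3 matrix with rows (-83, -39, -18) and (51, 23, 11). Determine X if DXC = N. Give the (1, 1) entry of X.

X = D⁻¹NC⁻¹ (apply D⁻¹ on the left and C⁻¹ on the right).
D has determinant 1; D⁻¹ = [[-2, -3], [-1, -2]].
det C = 3; the adjugate gives C⁻¹ = [[1, 0, 1], [-2/3, 1/3, -1], [-7/3, 2/3, -2]].
D⁻¹N = [[13, 9, 3], [-19, -7, -4]].
X = (D⁻¹N)C⁻¹ = [[0, 5, -2], [-5, -5, -4]].

0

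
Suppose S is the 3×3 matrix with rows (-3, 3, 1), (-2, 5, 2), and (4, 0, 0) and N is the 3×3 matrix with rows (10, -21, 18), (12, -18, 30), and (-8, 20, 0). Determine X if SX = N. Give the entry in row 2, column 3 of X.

Left-multiplying both sides by S⁻¹ gives X = S⁻¹N.
det S = 4, so S⁻¹ = [[0, 0, 1/4], [2, -1, 1], [-5, 3, -9/4]].
X = S⁻¹N = [[0, 0, 1/4], [2, -1, 1], [-5, 3, -9/4]] · [[10, -21, 18], [12, -18, 30], [-8, 20, 0]] = [[-2, 5, 0], [0, -4, 6], [4, 6, 0]].

6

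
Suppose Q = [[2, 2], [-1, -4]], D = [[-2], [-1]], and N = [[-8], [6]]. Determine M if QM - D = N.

QM = N + D = [[-10], [5]].
Q is on the left of M, so left-multiply by Q⁻¹: M = Q⁻¹(N + D).
det Q = -6, so Q⁻¹ = [[2/3, 1/3], [-1/6, -1/3]].
M = Q⁻¹(N + D) = [[-5], [0]].

M = [[-5], [0]]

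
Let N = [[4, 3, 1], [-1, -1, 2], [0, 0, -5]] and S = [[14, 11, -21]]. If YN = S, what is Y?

Since N sits to the right of Y, Y = SN⁻¹.
det N = 5; the adjugate gives N⁻¹ = [[1, 3, 7/5], [-1, -4, -9/5], [0, 0, -1/5]].
Y = SN⁻¹ = [[14, 11, -21]] · [[1, 3, 7/5], [-1, -4, -9/5], [0, 0, -1/5]] = [[3, -2, 4]].

Y = [[3, -2, 4]]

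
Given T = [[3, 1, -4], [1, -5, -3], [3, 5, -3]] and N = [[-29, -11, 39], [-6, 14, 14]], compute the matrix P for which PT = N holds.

P = [[-6, -2, -3], [4, -6, -4]]

Right-multiplying both sides by T⁻¹ gives P = NT⁻¹.
det T = 4; the adjugate gives T⁻¹ = [[15/2, -17/4, -23/4], [-3/2, 3/4, 5/4], [5, -3, -4]].
P = NT⁻¹ = [[-29, -11, 39], [-6, 14, 14]] · [[15/2, -17/4, -23/4], [-3/2, 3/4, 5/4], [5, -3, -4]] = [[-6, -2, -3], [4, -6, -4]].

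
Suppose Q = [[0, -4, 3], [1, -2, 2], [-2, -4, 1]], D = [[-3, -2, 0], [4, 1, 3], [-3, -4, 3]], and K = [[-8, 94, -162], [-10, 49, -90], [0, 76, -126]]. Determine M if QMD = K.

Isolating M: multiply by Q⁻¹ from the left and D⁻¹ from the right, so M = Q⁻¹KD⁻¹.
det Q = -4, so Q⁻¹ = [[-3/2, 2, 1/2], [5/4, -3/2, -3/4], [2, -2, -1]].
D has determinant -3; D⁻¹ = [[-5, -2, 2], [7, 3, -3], [13/3, 2, -5/3]].
Q⁻¹K = [[-8, -5, 0], [5, -13, 27], [4, 14, -18]].
M = (Q⁻¹K)D⁻¹ = [[5, 1, -1], [1, 5, 4], [0, -2, -4]].

M = [[5, 1, -1], [1, 5, 4], [0, -2, -4]]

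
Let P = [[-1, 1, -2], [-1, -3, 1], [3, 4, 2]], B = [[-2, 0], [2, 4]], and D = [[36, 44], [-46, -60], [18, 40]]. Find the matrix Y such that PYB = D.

Y = [[-3, -2], [0, 5], [5, -2]]

Left-multiply by P⁻¹ and right-multiply by B⁻¹: Y = P⁻¹DB⁻¹.
det P = 5; the adjugate gives P⁻¹ = [[-2, -2, -1], [1, 4/5, 3/5], [1, 7/5, 4/5]].
det B = -8; the adjugate gives B⁻¹ = [[-1/2, 0], [1/4, 1/4]].
P⁻¹D = [[2, -8], [10, 20], [-14, -8]].
Y = (P⁻¹D)B⁻¹ = [[-3, -2], [0, 5], [5, -2]].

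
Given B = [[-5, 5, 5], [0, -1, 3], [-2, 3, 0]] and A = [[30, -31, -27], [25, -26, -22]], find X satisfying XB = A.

X = [[-6, 1, 0], [-5, 1, 0]]

Since B sits to the right of X, X = AB⁻¹.
det B = 5; the adjugate gives B⁻¹ = [[-9/5, 3, 4], [-6/5, 2, 3], [-2/5, 1, 1]].
X = AB⁻¹ = [[30, -31, -27], [25, -26, -22]] · [[-9/5, 3, 4], [-6/5, 2, 3], [-2/5, 1, 1]] = [[-6, 1, 0], [-5, 1, 0]].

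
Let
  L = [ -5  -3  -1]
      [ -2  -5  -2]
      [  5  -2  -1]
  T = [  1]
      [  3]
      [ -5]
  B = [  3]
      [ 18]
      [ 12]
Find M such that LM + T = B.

M = [[2], [-5], [3]]

LM = B − T = [[2], [15], [17]].
Since L multiplies M on the left, M = L⁻¹(B − T).
L has determinant 2; L⁻¹ = [[1/2, -1/2, 1/2], [-6, 5, -4], [29/2, -25/2, 19/2]].
M = L⁻¹(B − T) = [[2], [-5], [3]].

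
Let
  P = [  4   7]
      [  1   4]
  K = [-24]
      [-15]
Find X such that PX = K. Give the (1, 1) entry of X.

P is on the left of X, so left-multiply by P⁻¹: X = P⁻¹K.
det P = 9, so P⁻¹ = [[4/9, -7/9], [-1/9, 4/9]].
X = P⁻¹K = [[4/9, -7/9], [-1/9, 4/9]] · [[-24], [-15]] = [[1], [-4]].

1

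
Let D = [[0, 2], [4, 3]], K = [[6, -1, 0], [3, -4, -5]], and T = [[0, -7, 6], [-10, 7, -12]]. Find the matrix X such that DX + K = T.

DX = T − K = [[-6, -6, 6], [-13, 11, -7]].
Left-multiplying both sides by D⁻¹ gives X = D⁻¹(T − K).
det D = -8; the adjugate gives D⁻¹ = [[-3/8, 1/4], [1/2, 0]].
X = D⁻¹(T − K) = [[-1, 5, -4], [-3, -3, 3]].

X = [[-1, 5, -4], [-3, -3, 3]]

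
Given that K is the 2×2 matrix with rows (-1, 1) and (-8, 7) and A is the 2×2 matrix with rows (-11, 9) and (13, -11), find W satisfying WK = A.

W = [[-5, 2], [3, -2]]

K is on the right of W, so right-multiply by K⁻¹: W = AK⁻¹.
det K = 1; the adjugate gives K⁻¹ = [[7, -1], [8, -1]].
W = AK⁻¹ = [[-11, 9], [13, -11]] · [[7, -1], [8, -1]] = [[-5, 2], [3, -2]].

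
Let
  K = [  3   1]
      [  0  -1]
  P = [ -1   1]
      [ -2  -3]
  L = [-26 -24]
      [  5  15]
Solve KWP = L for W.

W = K⁻¹LP⁻¹ (apply K⁻¹ on the left and P⁻¹ on the right).
det K = -3; the adjugate gives K⁻¹ = [[1/3, 1/3], [0, -1]].
det P = 5; the adjugate gives P⁻¹ = [[-3/5, -1/5], [2/5, -1/5]].
K⁻¹L = [[-7, -3], [-5, -15]].
W = (K⁻¹L)P⁻¹ = [[3, 2], [-3, 4]].

W = [[3, 2], [-3, 4]]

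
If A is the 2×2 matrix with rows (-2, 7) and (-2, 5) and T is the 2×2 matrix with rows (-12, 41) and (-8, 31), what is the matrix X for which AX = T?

X = [[-1, -3], [-2, 5]]

A is on the left of X, so left-multiply by A⁻¹: X = A⁻¹T.
A has determinant 4; A⁻¹ = [[5/4, -7/4], [1/2, -1/2]].
X = A⁻¹T = [[5/4, -7/4], [1/2, -1/2]] · [[-12, 41], [-8, 31]] = [[-1, -3], [-2, 5]].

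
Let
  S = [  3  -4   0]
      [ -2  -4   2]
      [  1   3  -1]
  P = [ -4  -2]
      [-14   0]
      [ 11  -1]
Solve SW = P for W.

Since S multiplies W on the left, W = S⁻¹P.
det S = -6, so S⁻¹ = [[1/3, 2/3, 4/3], [0, 1/2, 1], [1/3, 13/6, 10/3]].
W = S⁻¹P = [[1/3, 2/3, 4/3], [0, 1/2, 1], [1/3, 13/6, 10/3]] · [[-4, -2], [-14, 0], [11, -1]] = [[4, -2], [4, -1], [5, -4]].

W = [[4, -2], [4, -1], [5, -4]]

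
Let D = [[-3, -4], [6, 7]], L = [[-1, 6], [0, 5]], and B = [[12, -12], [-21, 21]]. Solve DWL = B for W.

W = [[0, 0], [3, -3]]

W = D⁻¹BL⁻¹ (apply D⁻¹ on the left and L⁻¹ on the right).
det D = 3; the adjugate gives D⁻¹ = [[7/3, 4/3], [-2, -1]].
det L = -5; the adjugate gives L⁻¹ = [[-1, 6/5], [0, 1/5]].
D⁻¹B = [[0, 0], [-3, 3]].
W = (D⁻¹B)L⁻¹ = [[0, 0], [3, -3]].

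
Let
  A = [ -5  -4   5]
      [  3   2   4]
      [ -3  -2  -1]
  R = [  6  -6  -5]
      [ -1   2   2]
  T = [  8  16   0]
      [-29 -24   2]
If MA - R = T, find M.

MA = T + R = [[14, 10, -5], [-30, -22, 4]].
Since A sits to the right of M, M = (T + R)A⁻¹.
A has determinant 6; A⁻¹ = [[1, -7/3, -13/3], [-3/2, 10/3, 35/6], [0, 1/3, 1/3]].
M = (T + R)A⁻¹ = [[-1, -1, -4], [3, -2, 3]].

M = [[-1, -1, -4], [3, -2, 3]]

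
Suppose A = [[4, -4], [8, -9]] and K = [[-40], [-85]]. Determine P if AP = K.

P = [[-5], [5]]

Since A multiplies P on the left, P = A⁻¹K.
det A = -4, so A⁻¹ = [[9/4, -1], [2, -1]].
P = A⁻¹K = [[9/4, -1], [2, -1]] · [[-40], [-85]] = [[-5], [5]].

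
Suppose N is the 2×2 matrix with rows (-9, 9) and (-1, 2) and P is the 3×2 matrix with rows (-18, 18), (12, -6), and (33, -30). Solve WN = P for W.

Right-multiplying both sides by N⁻¹ gives W = PN⁻¹.
det N = -9, so N⁻¹ = [[-2/9, 1], [-1/9, 1]].
W = PN⁻¹ = [[-18, 18], [12, -6], [33, -30]] · [[-2/9, 1], [-1/9, 1]] = [[2, 0], [-2, 6], [-4, 3]].

W = [[2, 0], [-2, 6], [-4, 3]]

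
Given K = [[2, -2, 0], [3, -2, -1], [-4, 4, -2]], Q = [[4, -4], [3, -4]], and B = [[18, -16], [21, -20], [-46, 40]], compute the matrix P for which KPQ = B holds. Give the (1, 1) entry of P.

Isolating P: multiply by K⁻¹ from the left and Q⁻¹ from the right, so P = K⁻¹BQ⁻¹.
det K = -4; the adjugate gives K⁻¹ = [[-2, 1, -1/2], [-5/2, 1, -1/2], [-1, 0, -1/2]].
det Q = -4; the adjugate gives Q⁻¹ = [[1, -1], [3/4, -1]].
K⁻¹B = [[8, -8], [-1, 0], [5, -4]].
P = (K⁻¹B)Q⁻¹ = [[2, 0], [-1, 1], [2, -1]].

2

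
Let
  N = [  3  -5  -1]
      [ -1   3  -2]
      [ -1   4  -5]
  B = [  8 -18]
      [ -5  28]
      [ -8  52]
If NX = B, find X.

X = [[3, 2], [0, 6], [1, -6]]

N is on the left of X, so left-multiply by N⁻¹: X = N⁻¹B.
det N = -5, so N⁻¹ = [[7/5, 29/5, -13/5], [3/5, 16/5, -7/5], [1/5, 7/5, -4/5]].
X = N⁻¹B = [[7/5, 29/5, -13/5], [3/5, 16/5, -7/5], [1/5, 7/5, -4/5]] · [[8, -18], [-5, 28], [-8, 52]] = [[3, 2], [0, 6], [1, -6]].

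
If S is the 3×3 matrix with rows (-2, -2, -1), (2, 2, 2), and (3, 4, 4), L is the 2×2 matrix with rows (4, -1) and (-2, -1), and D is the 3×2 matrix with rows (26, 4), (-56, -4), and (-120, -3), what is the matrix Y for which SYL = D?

Y = S⁻¹DL⁻¹ (apply S⁻¹ on the left and L⁻¹ on the right).
det S = 2; the adjugate gives S⁻¹ = [[0, 2, -1], [-1, -5/2, 1], [1, 1, 0]].
det L = -6; the adjugate gives L⁻¹ = [[1/6, -1/6], [-1/3, -2/3]].
S⁻¹D = [[8, -5], [-6, 3], [-30, 0]].
Y = (S⁻¹D)L⁻¹ = [[3, 2], [-2, -1], [-5, 5]].

Y = [[3, 2], [-2, -1], [-5, 5]]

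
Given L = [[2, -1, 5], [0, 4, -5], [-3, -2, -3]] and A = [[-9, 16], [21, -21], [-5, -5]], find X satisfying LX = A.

X = [[0, -4], [4, 1], [-1, 5]]

Left-multiplying both sides by L⁻¹ gives X = L⁻¹A.
det L = 1; the adjugate gives L⁻¹ = [[-22, -13, -15], [15, 9, 10], [12, 7, 8]].
X = L⁻¹A = [[-22, -13, -15], [15, 9, 10], [12, 7, 8]] · [[-9, 16], [21, -21], [-5, -5]] = [[0, -4], [4, 1], [-1, 5]].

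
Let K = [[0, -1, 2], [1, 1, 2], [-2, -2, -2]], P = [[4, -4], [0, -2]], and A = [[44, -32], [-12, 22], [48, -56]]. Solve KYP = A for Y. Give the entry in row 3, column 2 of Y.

-3

Isolating Y: multiply by K⁻¹ from the left and P⁻¹ from the right, so Y = K⁻¹AP⁻¹.
K has determinant 2; K⁻¹ = [[1, -3, -2], [-1, 2, 1], [0, 1, 1/2]].
det P = -8; the adjugate gives P⁻¹ = [[1/4, -1/2], [0, -1/2]].
K⁻¹A = [[-16, 14], [-20, 20], [12, -6]].
Y = (K⁻¹A)P⁻¹ = [[-4, 1], [-5, 0], [3, -3]].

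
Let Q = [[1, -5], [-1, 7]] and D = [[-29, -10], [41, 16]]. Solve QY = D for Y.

Y = [[1, 5], [6, 3]]

Q is on the left of Y, so left-multiply by Q⁻¹: Y = Q⁻¹D.
Q has determinant 2; Q⁻¹ = [[7/2, 5/2], [1/2, 1/2]].
Y = Q⁻¹D = [[7/2, 5/2], [1/2, 1/2]] · [[-29, -10], [41, 16]] = [[1, 5], [6, 3]].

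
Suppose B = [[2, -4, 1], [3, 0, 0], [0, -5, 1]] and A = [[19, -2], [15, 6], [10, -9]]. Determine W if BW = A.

Since B multiplies W on the left, W = B⁻¹A.
det B = -3, so B⁻¹ = [[0, 1/3, 0], [1, -2/3, -1], [5, -10/3, -4]].
W = B⁻¹A = [[0, 1/3, 0], [1, -2/3, -1], [5, -10/3, -4]] · [[19, -2], [15, 6], [10, -9]] = [[5, 2], [-1, 3], [5, 6]].

W = [[5, 2], [-1, 3], [5, 6]]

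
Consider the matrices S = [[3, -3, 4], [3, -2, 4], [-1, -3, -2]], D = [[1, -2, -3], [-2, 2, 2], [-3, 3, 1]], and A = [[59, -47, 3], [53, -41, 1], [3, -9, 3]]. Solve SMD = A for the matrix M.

Isolating M: multiply by S⁻¹ from the left and D⁻¹ from the right, so M = S⁻¹AD⁻¹.
S has determinant -2; S⁻¹ = [[-8, 9, 2], [-1, 1, 0], [11/2, -6, -3/2]].
det D = 4, so D⁻¹ = [[-1, -7/4, 1/2], [-1, -2, 1], [0, 3/4, -1/2]].
S⁻¹A = [[11, -11, -9], [-6, 6, -2], [2, 1, 6]].
M = (S⁻¹A)D⁻¹ = [[0, -4, -1], [0, -3, 4], [-3, -1, -1]].

M = [[0, -4, -1], [0, -3, 4], [-3, -1, -1]]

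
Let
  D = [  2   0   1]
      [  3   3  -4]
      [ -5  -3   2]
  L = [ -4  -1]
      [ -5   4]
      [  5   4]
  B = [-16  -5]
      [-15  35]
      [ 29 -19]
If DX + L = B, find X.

X = [[-5, 0], [-1, 5], [-2, -4]]

DX = B − L = [[-12, -4], [-10, 31], [24, -23]].
D is on the left of X, so left-multiply by D⁻¹: X = D⁻¹(B − L).
D has determinant -6; D⁻¹ = [[1, 1/2, 1/2], [-7/3, -3/2, -11/6], [-1, -1, -1]].
X = D⁻¹(B − L) = [[-5, 0], [-1, 5], [-2, -4]].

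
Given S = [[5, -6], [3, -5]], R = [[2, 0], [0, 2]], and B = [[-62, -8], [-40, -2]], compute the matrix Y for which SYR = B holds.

Y = [[-5, -2], [1, -1]]

Left-multiply by S⁻¹ and right-multiply by R⁻¹: Y = S⁻¹BR⁻¹.
det S = -7; the adjugate gives S⁻¹ = [[5/7, -6/7], [3/7, -5/7]].
det R = 4, so R⁻¹ = [[1/2, 0], [0, 1/2]].
S⁻¹B = [[-10, -4], [2, -2]].
Y = (S⁻¹B)R⁻¹ = [[-5, -2], [1, -1]].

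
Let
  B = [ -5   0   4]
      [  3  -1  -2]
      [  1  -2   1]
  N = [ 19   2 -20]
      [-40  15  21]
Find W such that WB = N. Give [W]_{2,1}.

B is on the right of W, so right-multiply by B⁻¹: W = NB⁻¹.
det B = 5, so B⁻¹ = [[-1, -8/5, 4/5], [-1, -9/5, 2/5], [-1, -2, 1]].
W = NB⁻¹ = [[19, 2, -20], [-40, 15, 21]] · [[-1, -8/5, 4/5], [-1, -9/5, 2/5], [-1, -2, 1]] = [[-1, 6, -4], [4, -5, -5]].

4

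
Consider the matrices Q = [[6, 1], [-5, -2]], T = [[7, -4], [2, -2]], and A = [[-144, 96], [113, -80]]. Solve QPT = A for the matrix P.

P = [[-3, -2], [2, -4]]

Isolating P: multiply by Q⁻¹ from the left and T⁻¹ from the right, so P = Q⁻¹AT⁻¹.
det Q = -7, so Q⁻¹ = [[2/7, 1/7], [-5/7, -6/7]].
det T = -6; the adjugate gives T⁻¹ = [[1/3, -2/3], [1/3, -7/6]].
Q⁻¹A = [[-25, 16], [6, 0]].
P = (Q⁻¹A)T⁻¹ = [[-3, -2], [2, -4]].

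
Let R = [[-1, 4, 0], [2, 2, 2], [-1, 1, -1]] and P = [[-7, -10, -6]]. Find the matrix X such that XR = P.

Since R sits to the right of X, X = PR⁻¹.
det R = 4, so R⁻¹ = [[-1, 1, 2], [0, 1/4, 1/2], [1, -3/4, -5/2]].
X = PR⁻¹ = [[-7, -10, -6]] · [[-1, 1, 2], [0, 1/4, 1/2], [1, -3/4, -5/2]] = [[1, -5, -4]].

X = [[1, -5, -4]]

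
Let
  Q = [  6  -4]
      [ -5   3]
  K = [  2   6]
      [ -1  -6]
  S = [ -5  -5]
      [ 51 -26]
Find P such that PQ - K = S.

P = [[2, 3], [5, -4]]

PQ = S + K = [[-3, 1], [50, -32]].
Right-multiplying both sides by Q⁻¹ gives P = (S + K)Q⁻¹.
det Q = -2; the adjugate gives Q⁻¹ = [[-3/2, -2], [-5/2, -3]].
P = (S + K)Q⁻¹ = [[2, 3], [5, -4]].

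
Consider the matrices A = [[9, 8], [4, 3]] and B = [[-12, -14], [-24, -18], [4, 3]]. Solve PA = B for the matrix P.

P = [[-4, 6], [0, -6], [0, 1]]

Since A sits to the right of P, P = BA⁻¹.
A has determinant -5; A⁻¹ = [[-3/5, 8/5], [4/5, -9/5]].
P = BA⁻¹ = [[-12, -14], [-24, -18], [4, 3]] · [[-3/5, 8/5], [4/5, -9/5]] = [[-4, 6], [0, -6], [0, 1]].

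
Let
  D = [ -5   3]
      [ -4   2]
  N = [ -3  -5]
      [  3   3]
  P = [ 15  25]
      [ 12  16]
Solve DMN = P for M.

M = D⁻¹PN⁻¹ (apply D⁻¹ on the left and N⁻¹ on the right).
det D = 2; the adjugate gives D⁻¹ = [[1, -3/2], [2, -5/2]].
det N = 6, so N⁻¹ = [[1/2, 5/6], [-1/2, -1/2]].
D⁻¹P = [[-3, 1], [0, 10]].
M = (D⁻¹P)N⁻¹ = [[-2, -3], [-5, -5]].

M = [[-2, -3], [-5, -5]]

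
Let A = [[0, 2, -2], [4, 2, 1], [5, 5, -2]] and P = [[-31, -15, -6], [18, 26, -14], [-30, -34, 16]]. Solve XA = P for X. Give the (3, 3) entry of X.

-6

Since A sits to the right of X, X = PA⁻¹.
det A = 6; the adjugate gives A⁻¹ = [[-3/2, -1, 1], [13/6, 5/3, -4/3], [5/3, 5/3, -4/3]].
X = PA⁻¹ = [[-31, -15, -6], [18, 26, -14], [-30, -34, 16]] · [[-3/2, -1, 1], [13/6, 5/3, -4/3], [5/3, 5/3, -4/3]] = [[4, -4, -3], [6, 2, 2], [-2, 0, -6]].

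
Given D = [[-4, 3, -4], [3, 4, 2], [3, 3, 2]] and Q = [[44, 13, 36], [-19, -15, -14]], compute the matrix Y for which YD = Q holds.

Since D sits to the right of Y, Y = QD⁻¹.
D has determinant 4; D⁻¹ = [[1/2, -9/2, 11/2], [0, 1, -1], [-3/4, 21/4, -25/4]].
Y = QD⁻¹ = [[44, 13, 36], [-19, -15, -14]] · [[1/2, -9/2, 11/2], [0, 1, -1], [-3/4, 21/4, -25/4]] = [[-5, 4, 4], [1, -3, -2]].

Y = [[-5, 4, 4], [1, -3, -2]]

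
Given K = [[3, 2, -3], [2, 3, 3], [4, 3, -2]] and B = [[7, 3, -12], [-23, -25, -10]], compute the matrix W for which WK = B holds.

W = [[3, -1, 0], [1, -5, -4]]

Since K sits to the right of W, W = BK⁻¹.
det K = 5, so K⁻¹ = [[-3, -1, 3], [16/5, 6/5, -3], [-6/5, -1/5, 1]].
W = BK⁻¹ = [[7, 3, -12], [-23, -25, -10]] · [[-3, -1, 3], [16/5, 6/5, -3], [-6/5, -1/5, 1]] = [[3, -1, 0], [1, -5, -4]].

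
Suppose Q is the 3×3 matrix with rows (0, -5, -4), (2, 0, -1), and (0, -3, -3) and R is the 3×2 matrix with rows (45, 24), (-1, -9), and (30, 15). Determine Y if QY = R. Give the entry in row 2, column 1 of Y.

Since Q multiplies Y on the left, Y = Q⁻¹R.
det Q = -6, so Q⁻¹ = [[1/2, 1/2, -5/6], [-1, 0, 4/3], [1, 0, -5/3]].
Y = Q⁻¹R = [[1/2, 1/2, -5/6], [-1, 0, 4/3], [1, 0, -5/3]] · [[45, 24], [-1, -9], [30, 15]] = [[-3, -5], [-5, -4], [-5, -1]].

-5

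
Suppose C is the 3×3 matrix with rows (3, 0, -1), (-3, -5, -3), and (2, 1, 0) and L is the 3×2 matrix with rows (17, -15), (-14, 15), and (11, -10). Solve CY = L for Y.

Y = [[5, -5], [1, 0], [-2, 0]]

Left-multiplying both sides by C⁻¹ gives Y = C⁻¹L.
det C = 2, so C⁻¹ = [[3/2, -1/2, -5/2], [-3, 1, 6], [7/2, -3/2, -15/2]].
Y = C⁻¹L = [[3/2, -1/2, -5/2], [-3, 1, 6], [7/2, -3/2, -15/2]] · [[17, -15], [-14, 15], [11, -10]] = [[5, -5], [1, 0], [-2, 0]].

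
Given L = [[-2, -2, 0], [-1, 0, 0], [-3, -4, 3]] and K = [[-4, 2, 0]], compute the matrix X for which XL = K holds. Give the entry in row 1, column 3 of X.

Right-multiplying both sides by L⁻¹ gives X = KL⁻¹.
L has determinant -6; L⁻¹ = [[0, -1, 0], [-1/2, 1, 0], [-2/3, 1/3, 1/3]].
X = KL⁻¹ = [[-4, 2, 0]] · [[0, -1, 0], [-1/2, 1, 0], [-2/3, 1/3, 1/3]] = [[-1, 6, 0]].

0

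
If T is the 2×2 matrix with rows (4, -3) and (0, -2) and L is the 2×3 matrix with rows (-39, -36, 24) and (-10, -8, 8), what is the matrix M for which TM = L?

Since T multiplies M on the left, M = T⁻¹L.
det T = -8, so T⁻¹ = [[1/4, -3/8], [0, -1/2]].
M = T⁻¹L = [[1/4, -3/8], [0, -1/2]] · [[-39, -36, 24], [-10, -8, 8]] = [[-6, -6, 3], [5, 4, -4]].

M = [[-6, -6, 3], [5, 4, -4]]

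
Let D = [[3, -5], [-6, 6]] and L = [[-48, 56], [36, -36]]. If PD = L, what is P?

Since D sits to the right of P, P = LD⁻¹.
det D = -12; the adjugate gives D⁻¹ = [[-1/2, -5/12], [-1/2, -1/4]].
P = LD⁻¹ = [[-48, 56], [36, -36]] · [[-1/2, -5/12], [-1/2, -1/4]] = [[-4, 6], [0, -6]].

P = [[-4, 6], [0, -6]]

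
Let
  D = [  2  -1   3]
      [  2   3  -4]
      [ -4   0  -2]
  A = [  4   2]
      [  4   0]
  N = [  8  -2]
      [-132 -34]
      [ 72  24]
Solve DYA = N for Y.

Isolating Y: multiply by D⁻¹ from the left and A⁻¹ from the right, so Y = D⁻¹NA⁻¹.
det D = 4, so D⁻¹ = [[-3/2, -1/2, -5/4], [5, 2, 7/2], [3, 1, 2]].
det A = -8, so A⁻¹ = [[0, 1/4], [1/2, -1/2]].
D⁻¹N = [[-36, -10], [28, 6], [36, 8]].
Y = (D⁻¹N)A⁻¹ = [[-5, -4], [3, 4], [4, 5]].

Y = [[-5, -4], [3, 4], [4, 5]]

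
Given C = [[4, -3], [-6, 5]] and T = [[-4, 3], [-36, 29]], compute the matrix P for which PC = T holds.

P = [[-1, 0], [-3, 4]]

Right-multiplying both sides by C⁻¹ gives P = TC⁻¹.
C has determinant 2; C⁻¹ = [[5/2, 3/2], [3, 2]].
P = TC⁻¹ = [[-4, 3], [-36, 29]] · [[5/2, 3/2], [3, 2]] = [[-1, 0], [-3, 4]].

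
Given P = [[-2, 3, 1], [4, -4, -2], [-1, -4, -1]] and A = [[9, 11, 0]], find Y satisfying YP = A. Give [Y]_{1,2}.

4

P is on the right of Y, so right-multiply by P⁻¹: Y = AP⁻¹.
det P = 6, so P⁻¹ = [[-2/3, -1/6, -1/3], [1, 1/2, 0], [-10/3, -11/6, -2/3]].
Y = AP⁻¹ = [[9, 11, 0]] · [[-2/3, -1/6, -1/3], [1, 1/2, 0], [-10/3, -11/6, -2/3]] = [[5, 4, -3]].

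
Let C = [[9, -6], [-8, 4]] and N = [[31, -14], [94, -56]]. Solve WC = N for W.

C is on the right of W, so right-multiply by C⁻¹: W = NC⁻¹.
C has determinant -12; C⁻¹ = [[-1/3, -1/2], [-2/3, -3/4]].
W = NC⁻¹ = [[31, -14], [94, -56]] · [[-1/3, -1/2], [-2/3, -3/4]] = [[-1, -5], [6, -5]].

W = [[-1, -5], [6, -5]]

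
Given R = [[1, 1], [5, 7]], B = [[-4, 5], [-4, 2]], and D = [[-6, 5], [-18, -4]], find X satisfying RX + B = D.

RX = D − B = [[-2, 0], [-14, -6]].
Since R multiplies X on the left, X = R⁻¹(D − B).
det R = 2, so R⁻¹ = [[7/2, -1/2], [-5/2, 1/2]].
X = R⁻¹(D − B) = [[0, 3], [-2, -3]].

X = [[0, 3], [-2, -3]]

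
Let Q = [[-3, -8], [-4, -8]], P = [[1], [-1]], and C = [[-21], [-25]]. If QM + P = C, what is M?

M = [[2], [2]]

QM = C − P = [[-22], [-24]].
Left-multiplying both sides by Q⁻¹ gives M = Q⁻¹(C − P).
Q has determinant -8; Q⁻¹ = [[1, -1], [-1/2, 3/8]].
M = Q⁻¹(C − P) = [[2], [2]].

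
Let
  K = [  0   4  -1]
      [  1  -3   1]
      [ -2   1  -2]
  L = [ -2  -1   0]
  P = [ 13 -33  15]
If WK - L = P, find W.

WK = P + L = [[11, -34, 15]].
Since K sits to the right of W, W = (P + L)K⁻¹.
K has determinant 5; K⁻¹ = [[1, 7/5, 1/5], [0, -2/5, -1/5], [-1, -8/5, -4/5]].
W = (P + L)K⁻¹ = [[-4, 5, -3]].

W = [[-4, 5, -3]]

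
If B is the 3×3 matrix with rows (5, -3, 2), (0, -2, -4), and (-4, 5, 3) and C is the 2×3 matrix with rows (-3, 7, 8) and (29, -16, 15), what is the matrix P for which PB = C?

B is on the right of P, so right-multiply by B⁻¹: P = CB⁻¹.
B has determinant 6; B⁻¹ = [[7/3, 19/6, 8/3], [8/3, 23/6, 10/3], [-4/3, -13/6, -5/3]].
P = CB⁻¹ = [[-3, 7, 8], [29, -16, 15]] · [[7/3, 19/6, 8/3], [8/3, 23/6, 10/3], [-4/3, -13/6, -5/3]] = [[1, 0, 2], [5, -2, -1]].

P = [[1, 0, 2], [5, -2, -1]]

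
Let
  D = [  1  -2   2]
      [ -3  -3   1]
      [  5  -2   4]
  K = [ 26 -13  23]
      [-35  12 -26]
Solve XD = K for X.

X = [[-1, 1, 6], [-4, 2, -5]]

D is on the right of X, so right-multiply by D⁻¹: X = KD⁻¹.
det D = -2; the adjugate gives D⁻¹ = [[5, -2, -2], [-17/2, 3, 7/2], [-21/2, 4, 9/2]].
X = KD⁻¹ = [[26, -13, 23], [-35, 12, -26]] · [[5, -2, -2], [-17/2, 3, 7/2], [-21/2, 4, 9/2]] = [[-1, 1, 6], [-4, 2, -5]].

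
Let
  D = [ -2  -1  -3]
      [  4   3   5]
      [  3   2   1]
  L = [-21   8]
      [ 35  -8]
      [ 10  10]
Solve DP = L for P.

Since D multiplies P on the left, P = D⁻¹L.
det D = 6; the adjugate gives D⁻¹ = [[-7/6, -5/6, 2/3], [11/6, 7/6, -1/3], [-1/6, 1/6, -1/3]].
P = D⁻¹L = [[-7/6, -5/6, 2/3], [11/6, 7/6, -1/3], [-1/6, 1/6, -1/3]] · [[-21, 8], [35, -8], [10, 10]] = [[2, 4], [-1, 2], [6, -6]].

P = [[2, 4], [-1, 2], [6, -6]]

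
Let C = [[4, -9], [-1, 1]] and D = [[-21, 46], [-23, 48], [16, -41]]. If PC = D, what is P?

Since C sits to the right of P, P = DC⁻¹.
det C = -5, so C⁻¹ = [[-1/5, -9/5], [-1/5, -4/5]].
P = DC⁻¹ = [[-21, 46], [-23, 48], [16, -41]] · [[-1/5, -9/5], [-1/5, -4/5]] = [[-5, 1], [-5, 3], [5, 4]].

P = [[-5, 1], [-5, 3], [5, 4]]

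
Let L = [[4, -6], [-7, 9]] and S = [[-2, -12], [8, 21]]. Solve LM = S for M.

M = [[-5, -3], [-3, 0]]

Left-multiplying both sides by L⁻¹ gives M = L⁻¹S.
det L = -6, so L⁻¹ = [[-3/2, -1], [-7/6, -2/3]].
M = L⁻¹S = [[-3/2, -1], [-7/6, -2/3]] · [[-2, -12], [8, 21]] = [[-5, -3], [-3, 0]].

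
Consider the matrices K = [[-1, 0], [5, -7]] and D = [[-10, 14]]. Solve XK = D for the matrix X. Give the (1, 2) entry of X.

-2

Right-multiplying both sides by K⁻¹ gives X = DK⁻¹.
det K = 7, so K⁻¹ = [[-1, 0], [-5/7, -1/7]].
X = DK⁻¹ = [[-10, 14]] · [[-1, 0], [-5/7, -1/7]] = [[0, -2]].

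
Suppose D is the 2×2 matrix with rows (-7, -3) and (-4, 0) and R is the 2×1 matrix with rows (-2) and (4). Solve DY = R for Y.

Y = [[-1], [3]]

Since D multiplies Y on the left, Y = D⁻¹R.
D has determinant -12; D⁻¹ = [[0, -1/4], [-1/3, 7/12]].
Y = D⁻¹R = [[0, -1/4], [-1/3, 7/12]] · [[-2], [4]] = [[-1], [3]].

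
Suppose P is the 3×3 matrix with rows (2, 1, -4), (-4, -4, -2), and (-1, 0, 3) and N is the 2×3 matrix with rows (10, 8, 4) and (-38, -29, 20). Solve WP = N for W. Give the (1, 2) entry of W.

-3

P is on the right of W, so right-multiply by P⁻¹: W = NP⁻¹.
P has determinant 6; P⁻¹ = [[-2, -1/2, -3], [7/3, 1/3, 10/3], [-2/3, -1/6, -2/3]].
W = NP⁻¹ = [[10, 8, 4], [-38, -29, 20]] · [[-2, -1/2, -3], [7/3, 1/3, 10/3], [-2/3, -1/6, -2/3]] = [[-4, -3, -6], [-5, 6, 4]].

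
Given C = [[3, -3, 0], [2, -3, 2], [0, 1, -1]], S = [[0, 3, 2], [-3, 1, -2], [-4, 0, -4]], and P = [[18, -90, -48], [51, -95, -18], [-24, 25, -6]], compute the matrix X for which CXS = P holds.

X = [[-4, -3, 3], [4, 3, 0], [-3, -1, -3]]

Left-multiply by C⁻¹ and right-multiply by S⁻¹: X = C⁻¹PS⁻¹.
det C = -3; the adjugate gives C⁻¹ = [[-1/3, 1, 2], [-2/3, 1, 2], [-2/3, 1, 1]].
det S = -4, so S⁻¹ = [[1, -3, 2], [1, -2, 3/2], [-1, 3, -9/4]].
C⁻¹P = [[-3, -15, -14], [-9, 15, 2], [15, -10, 8]].
X = (C⁻¹P)S⁻¹ = [[-4, -3, 3], [4, 3, 0], [-3, -1, -3]].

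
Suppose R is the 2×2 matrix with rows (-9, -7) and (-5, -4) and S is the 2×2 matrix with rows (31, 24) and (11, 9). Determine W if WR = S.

Since R sits to the right of W, W = SR⁻¹.
det R = 1; the adjugate gives R⁻¹ = [[-4, 7], [5, -9]].
W = SR⁻¹ = [[31, 24], [11, 9]] · [[-4, 7], [5, -9]] = [[-4, 1], [1, -4]].

W = [[-4, 1], [1, -4]]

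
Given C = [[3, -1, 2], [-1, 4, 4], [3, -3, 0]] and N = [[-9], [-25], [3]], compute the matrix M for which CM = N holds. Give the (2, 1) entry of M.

0

Left-multiplying both sides by C⁻¹ gives M = C⁻¹N.
det C = 6, so C⁻¹ = [[2, -1, -2], [2, -1, -7/3], [-3/2, 1, 11/6]].
M = C⁻¹N = [[2, -1, -2], [2, -1, -7/3], [-3/2, 1, 11/6]] · [[-9], [-25], [3]] = [[1], [0], [-6]].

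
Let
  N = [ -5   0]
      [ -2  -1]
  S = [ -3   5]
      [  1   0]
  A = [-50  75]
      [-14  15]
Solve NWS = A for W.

W = [[-3, 1], [3, 3]]

Left-multiply by N⁻¹ and right-multiply by S⁻¹: W = N⁻¹AS⁻¹.
det N = 5, so N⁻¹ = [[-1/5, 0], [2/5, -1]].
S has determinant -5; S⁻¹ = [[0, 1], [1/5, 3/5]].
N⁻¹A = [[10, -15], [-6, 15]].
W = (N⁻¹A)S⁻¹ = [[-3, 1], [3, 3]].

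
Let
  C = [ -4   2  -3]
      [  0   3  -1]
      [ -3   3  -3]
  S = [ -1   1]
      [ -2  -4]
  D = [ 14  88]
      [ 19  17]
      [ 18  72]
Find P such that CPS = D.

P = [[-5, 5], [-3, -3], [-2, -3]]

P = C⁻¹DS⁻¹ (apply C⁻¹ on the left and S⁻¹ on the right).
det C = 3; the adjugate gives C⁻¹ = [[-2, -1, 7/3], [1, 1, -4/3], [3, 2, -4]].
det S = 6; the adjugate gives S⁻¹ = [[-2/3, -1/6], [1/3, -1/6]].
C⁻¹D = [[-5, -25], [9, 9], [8, 10]].
P = (C⁻¹D)S⁻¹ = [[-5, 5], [-3, -3], [-2, -3]].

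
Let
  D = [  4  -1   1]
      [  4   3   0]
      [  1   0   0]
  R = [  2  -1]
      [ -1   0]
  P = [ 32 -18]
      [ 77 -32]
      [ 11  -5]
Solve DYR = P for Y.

Y = D⁻¹PR⁻¹ (apply D⁻¹ on the left and R⁻¹ on the right).
det D = -3, so D⁻¹ = [[0, 0, 1], [0, 1/3, -4/3], [1, 1/3, -16/3]].
det R = -1; the adjugate gives R⁻¹ = [[0, -1], [-1, -2]].
D⁻¹P = [[11, -5], [11, -4], [-1, -2]].
Y = (D⁻¹P)R⁻¹ = [[5, -1], [4, -3], [2, 5]].

Y = [[5, -1], [4, -3], [2, 5]]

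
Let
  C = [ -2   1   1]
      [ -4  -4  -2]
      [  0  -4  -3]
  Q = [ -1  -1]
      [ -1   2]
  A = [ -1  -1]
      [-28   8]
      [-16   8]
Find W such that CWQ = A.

Left-multiply by C⁻¹ and right-multiply by Q⁻¹: W = C⁻¹AQ⁻¹.
C has determinant -4; C⁻¹ = [[-1, 1/4, -1/2], [3, -3/2, 2], [-4, 2, -3]].
Q has determinant -3; Q⁻¹ = [[-2/3, -1/3], [-1/3, 1/3]].
C⁻¹A = [[2, -1], [7, 1], [-4, -4]].
W = (C⁻¹A)Q⁻¹ = [[-1, -1], [-5, -2], [4, 0]].

W = [[-1, -1], [-5, -2], [4, 0]]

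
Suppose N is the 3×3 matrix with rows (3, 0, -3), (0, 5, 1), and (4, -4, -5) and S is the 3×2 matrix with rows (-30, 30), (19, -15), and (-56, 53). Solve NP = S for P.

Since N multiplies P on the left, P = N⁻¹S.
N has determinant -3; N⁻¹ = [[7, -4, -5], [-4/3, 1, 1], [20/3, -4, -5]].
P = N⁻¹S = [[7, -4, -5], [-4/3, 1, 1], [20/3, -4, -5]] · [[-30, 30], [19, -15], [-56, 53]] = [[-6, 5], [3, -2], [4, -5]].

P = [[-6, 5], [3, -2], [4, -5]]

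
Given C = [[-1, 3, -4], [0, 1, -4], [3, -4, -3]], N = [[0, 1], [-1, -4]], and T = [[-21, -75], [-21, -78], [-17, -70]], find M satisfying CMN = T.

M = C⁻¹TN⁻¹ (apply C⁻¹ on the left and N⁻¹ on the right).
det C = -5; the adjugate gives C⁻¹ = [[19/5, -5, 8/5], [12/5, -3, 4/5], [3/5, -1, 1/5]].
N has determinant 1; N⁻¹ = [[-4, -1], [1, 0]].
C⁻¹T = [[-2, -7], [-1, -2], [5, 19]].
M = (C⁻¹T)N⁻¹ = [[1, 2], [2, 1], [-1, -5]].

M = [[1, 2], [2, 1], [-1, -5]]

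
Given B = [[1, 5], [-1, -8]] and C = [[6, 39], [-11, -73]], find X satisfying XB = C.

B is on the right of X, so right-multiply by B⁻¹: X = CB⁻¹.
det B = -3; the adjugate gives B⁻¹ = [[8/3, 5/3], [-1/3, -1/3]].
X = CB⁻¹ = [[6, 39], [-11, -73]] · [[8/3, 5/3], [-1/3, -1/3]] = [[3, -3], [-5, 6]].

X = [[3, -3], [-5, 6]]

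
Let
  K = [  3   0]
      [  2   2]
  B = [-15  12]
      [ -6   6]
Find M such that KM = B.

K is on the left of M, so left-multiply by K⁻¹: M = K⁻¹B.
det K = 6, so K⁻¹ = [[1/3, 0], [-1/3, 1/2]].
M = K⁻¹B = [[1/3, 0], [-1/3, 1/2]] · [[-15, 12], [-6, 6]] = [[-5, 4], [2, -1]].

M = [[-5, 4], [2, -1]]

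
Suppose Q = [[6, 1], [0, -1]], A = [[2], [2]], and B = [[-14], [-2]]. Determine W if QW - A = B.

QW = B + A = [[-12], [0]].
Since Q multiplies W on the left, W = Q⁻¹(B + A).
det Q = -6; the adjugate gives Q⁻¹ = [[1/6, 1/6], [0, -1]].
W = Q⁻¹(B + A) = [[-2], [0]].

W = [[-2], [0]]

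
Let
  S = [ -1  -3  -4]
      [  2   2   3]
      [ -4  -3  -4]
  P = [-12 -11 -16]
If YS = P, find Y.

Y = [[0, -4, 1]]

Right-multiplying both sides by S⁻¹ gives Y = PS⁻¹.
det S = 3, so S⁻¹ = [[1/3, 0, -1/3], [-4/3, -4, -5/3], [2/3, 3, 4/3]].
Y = PS⁻¹ = [[-12, -11, -16]] · [[1/3, 0, -1/3], [-4/3, -4, -5/3], [2/3, 3, 4/3]] = [[0, -4, 1]].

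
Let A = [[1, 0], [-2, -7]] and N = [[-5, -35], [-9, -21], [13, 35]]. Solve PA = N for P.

A is on the right of P, so right-multiply by A⁻¹: P = NA⁻¹.
det A = -7, so A⁻¹ = [[1, 0], [-2/7, -1/7]].
P = NA⁻¹ = [[-5, -35], [-9, -21], [13, 35]] · [[1, 0], [-2/7, -1/7]] = [[5, 5], [-3, 3], [3, -5]].

P = [[5, 5], [-3, 3], [3, -5]]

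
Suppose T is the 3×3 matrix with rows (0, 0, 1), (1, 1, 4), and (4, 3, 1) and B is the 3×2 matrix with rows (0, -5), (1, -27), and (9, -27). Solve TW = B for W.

T is on the left of W, so left-multiply by T⁻¹: W = T⁻¹B.
det T = -1; the adjugate gives T⁻¹ = [[11, -3, 1], [-15, 4, -1], [1, 0, 0]].
W = T⁻¹B = [[11, -3, 1], [-15, 4, -1], [1, 0, 0]] · [[0, -5], [1, -27], [9, -27]] = [[6, -1], [-5, -6], [0, -5]].

W = [[6, -1], [-5, -6], [0, -5]]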